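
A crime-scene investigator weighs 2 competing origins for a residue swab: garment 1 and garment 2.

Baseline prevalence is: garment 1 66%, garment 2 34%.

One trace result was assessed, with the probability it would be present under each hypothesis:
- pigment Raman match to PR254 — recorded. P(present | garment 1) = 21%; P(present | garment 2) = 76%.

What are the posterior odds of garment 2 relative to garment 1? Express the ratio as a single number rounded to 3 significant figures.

1.86

Posterior odds equal prior odds times the likelihood ratio; only the two competing hypotheses matter.
  garment 2: 0.34 × 0.76 = 0.2584
  garment 1: 0.66 × 0.21 = 0.1386
Odds(garment 2 : garment 1) = 0.2584 / 0.1386 ≈ 1.86.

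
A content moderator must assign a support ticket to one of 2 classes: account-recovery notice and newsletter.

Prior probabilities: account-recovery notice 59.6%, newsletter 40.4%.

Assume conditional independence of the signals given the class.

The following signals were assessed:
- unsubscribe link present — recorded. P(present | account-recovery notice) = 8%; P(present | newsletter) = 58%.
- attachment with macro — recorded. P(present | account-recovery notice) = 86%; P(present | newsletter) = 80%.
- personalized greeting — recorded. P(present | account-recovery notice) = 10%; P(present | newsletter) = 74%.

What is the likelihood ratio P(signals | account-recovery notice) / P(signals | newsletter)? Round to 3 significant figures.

The Bayes factor is the ratio of the joint likelihoods of the signal pattern under the two hypotheses.
  account-recovery notice: 0.08 × 0.86 × 0.10 = 0.00688
  newsletter: 0.58 × 0.80 × 0.74 = 0.34336
Bayes factor = 0.00688 / 0.34336 ≈ 0.0200

0.0200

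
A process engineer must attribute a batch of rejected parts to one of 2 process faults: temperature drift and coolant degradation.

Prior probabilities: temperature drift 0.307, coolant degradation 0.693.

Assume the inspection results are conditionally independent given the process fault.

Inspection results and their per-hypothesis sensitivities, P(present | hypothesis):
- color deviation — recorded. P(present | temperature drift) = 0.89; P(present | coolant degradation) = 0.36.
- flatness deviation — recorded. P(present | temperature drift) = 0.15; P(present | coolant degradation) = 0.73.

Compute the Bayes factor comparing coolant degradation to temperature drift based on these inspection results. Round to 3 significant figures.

The Bayes factor is the ratio of the joint likelihoods of the inspection result pattern under the two hypotheses.
  coolant degradation: 0.36 × 0.73 = 0.2628
  temperature drift: 0.89 × 0.15 = 0.1335
Bayes factor = 0.2628 / 0.1335 ≈ 1.97

1.97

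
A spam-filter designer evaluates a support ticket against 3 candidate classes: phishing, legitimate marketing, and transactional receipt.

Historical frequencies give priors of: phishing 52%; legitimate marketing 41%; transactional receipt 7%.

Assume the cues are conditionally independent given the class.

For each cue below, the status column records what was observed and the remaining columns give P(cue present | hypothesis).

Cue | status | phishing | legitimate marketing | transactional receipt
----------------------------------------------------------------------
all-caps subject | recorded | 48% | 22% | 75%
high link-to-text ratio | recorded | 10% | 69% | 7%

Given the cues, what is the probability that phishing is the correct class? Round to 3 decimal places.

Multiply each prior by the joint likelihood of the cue pattern:
  phishing: 0.52 × 0.48 × 0.10 = 0.02496
  legitimate marketing: 0.41 × 0.22 × 0.69 = 0.062238
  transactional receipt: 0.07 × 0.75 × 0.07 = 0.003675
The unnormalized weights sum to 0.090873.
P(phishing | evidence) = 0.02496 / 0.090873 ≈ 0.275.

0.275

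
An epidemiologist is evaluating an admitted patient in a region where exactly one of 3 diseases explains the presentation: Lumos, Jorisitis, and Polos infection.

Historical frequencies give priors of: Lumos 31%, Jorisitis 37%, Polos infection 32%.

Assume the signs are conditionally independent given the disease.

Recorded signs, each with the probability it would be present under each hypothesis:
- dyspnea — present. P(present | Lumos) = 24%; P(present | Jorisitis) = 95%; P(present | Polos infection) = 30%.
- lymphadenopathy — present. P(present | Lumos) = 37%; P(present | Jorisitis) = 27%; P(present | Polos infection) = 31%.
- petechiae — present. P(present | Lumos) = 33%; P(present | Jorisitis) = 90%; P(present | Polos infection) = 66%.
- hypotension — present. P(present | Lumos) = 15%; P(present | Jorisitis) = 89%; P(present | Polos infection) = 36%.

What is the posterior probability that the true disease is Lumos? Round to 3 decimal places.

By Bayes' rule with conditional independence, the unnormalized weight for each hypothesis is prior × ∏ likelihoods:
  Lumos: 0.31 × 0.24 × 0.37 × 0.33 × 0.15 = 0.0013626
  Jorisitis: 0.37 × 0.95 × 0.27 × 0.90 × 0.89 = 0.076019
  Polos infection: 0.32 × 0.30 × 0.31 × 0.66 × 0.36 = 0.007071
Marginal likelihood of the evidence = 0.084453.
P(Lumos | evidence) = 0.0013626 / 0.084453 ≈ 0.016.

0.016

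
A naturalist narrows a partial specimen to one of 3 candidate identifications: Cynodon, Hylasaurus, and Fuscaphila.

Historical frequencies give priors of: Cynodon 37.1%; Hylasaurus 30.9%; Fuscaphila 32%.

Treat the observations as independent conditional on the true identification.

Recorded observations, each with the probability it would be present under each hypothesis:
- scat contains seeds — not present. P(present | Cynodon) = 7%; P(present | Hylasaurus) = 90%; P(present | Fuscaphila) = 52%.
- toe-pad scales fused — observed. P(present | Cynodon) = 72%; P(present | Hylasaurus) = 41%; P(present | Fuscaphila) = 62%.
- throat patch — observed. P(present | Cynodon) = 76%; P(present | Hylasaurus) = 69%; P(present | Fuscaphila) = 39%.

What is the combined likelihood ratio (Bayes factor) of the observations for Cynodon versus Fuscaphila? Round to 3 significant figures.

Joint likelihood of the evidence pattern under each hypothesis (using 1 − P(present | H) for each absent observation):
  Cynodon: (1 − 0.07) × 0.72 × 0.76 = 0.5089
  Fuscaphila: (1 − 0.52) × 0.62 × 0.39 = 0.11606
Bayes factor = 0.5089 / 0.11606 ≈ 4.38

4.38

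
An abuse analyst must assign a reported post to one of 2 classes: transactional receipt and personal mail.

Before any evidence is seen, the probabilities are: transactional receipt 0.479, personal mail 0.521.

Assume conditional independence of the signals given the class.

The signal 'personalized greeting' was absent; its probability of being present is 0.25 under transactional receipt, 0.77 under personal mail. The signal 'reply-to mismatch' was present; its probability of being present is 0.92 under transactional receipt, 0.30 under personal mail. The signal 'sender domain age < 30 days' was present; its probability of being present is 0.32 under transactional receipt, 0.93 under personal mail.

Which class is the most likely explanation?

transactional receipt

By Bayes' rule with conditional independence, the unnormalized weight for each hypothesis is prior × ∏ likelihoods (using 1 − P(present | H) for each absent signal):
  transactional receipt: 0.479 × (1 − 0.25) × 0.92 × 0.32 = 0.10576
  personal mail: 0.521 × (1 − 0.77) × 0.30 × 0.93 = 0.033433
Marginal likelihood of the evidence = 0.1392.
P(transactional receipt | evidence) ≈ 0.10576 / 0.1392 ≈ 0.760
P(personal mail | evidence) ≈ 0.033433 / 0.1392 ≈ 0.240
The largest is 0.760, so transactional receipt is most probable.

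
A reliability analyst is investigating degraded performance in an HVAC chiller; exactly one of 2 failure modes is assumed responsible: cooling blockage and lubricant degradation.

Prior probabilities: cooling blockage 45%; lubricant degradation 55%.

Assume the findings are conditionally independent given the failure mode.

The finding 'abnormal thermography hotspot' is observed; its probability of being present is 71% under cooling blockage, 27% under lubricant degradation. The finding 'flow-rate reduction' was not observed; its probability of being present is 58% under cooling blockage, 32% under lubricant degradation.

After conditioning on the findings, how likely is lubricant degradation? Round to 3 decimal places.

0.429

By Bayes' rule with conditional independence, the unnormalized weight for each hypothesis is prior × ∏ likelihoods (using 1 − P(present | H) for each absent finding):
  cooling blockage: 0.45 × 0.71 × (1 − 0.58) = 0.13419
  lubricant degradation: 0.55 × 0.27 × (1 − 0.32) = 0.10098
The unnormalized weights sum to 0.23517.
P(lubricant degradation | evidence) = 0.10098 / 0.23517 ≈ 0.429.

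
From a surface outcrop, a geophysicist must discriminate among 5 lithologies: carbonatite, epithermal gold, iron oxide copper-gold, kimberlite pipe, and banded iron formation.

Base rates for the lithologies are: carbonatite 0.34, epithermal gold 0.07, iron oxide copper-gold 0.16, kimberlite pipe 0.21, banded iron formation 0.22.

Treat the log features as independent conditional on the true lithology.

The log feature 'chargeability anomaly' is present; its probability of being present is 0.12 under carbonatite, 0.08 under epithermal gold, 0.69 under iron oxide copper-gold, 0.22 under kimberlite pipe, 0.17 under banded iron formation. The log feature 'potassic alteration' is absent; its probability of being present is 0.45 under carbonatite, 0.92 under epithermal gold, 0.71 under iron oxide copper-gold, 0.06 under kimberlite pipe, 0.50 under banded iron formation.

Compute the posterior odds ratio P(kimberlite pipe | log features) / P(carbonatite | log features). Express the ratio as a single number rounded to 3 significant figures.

1.94

The normalizing constant cancels in an odds ratio, so compute prior × likelihood for the two hypotheses only (using 1 − P(present | H) for each absent log feature):
  kimberlite pipe: 0.21 × 0.22 × (1 − 0.06) = 0.043428
  carbonatite: 0.34 × 0.12 × (1 − 0.45) = 0.02244
Posterior odds = 0.043428 / 0.02244 ≈ 1.94.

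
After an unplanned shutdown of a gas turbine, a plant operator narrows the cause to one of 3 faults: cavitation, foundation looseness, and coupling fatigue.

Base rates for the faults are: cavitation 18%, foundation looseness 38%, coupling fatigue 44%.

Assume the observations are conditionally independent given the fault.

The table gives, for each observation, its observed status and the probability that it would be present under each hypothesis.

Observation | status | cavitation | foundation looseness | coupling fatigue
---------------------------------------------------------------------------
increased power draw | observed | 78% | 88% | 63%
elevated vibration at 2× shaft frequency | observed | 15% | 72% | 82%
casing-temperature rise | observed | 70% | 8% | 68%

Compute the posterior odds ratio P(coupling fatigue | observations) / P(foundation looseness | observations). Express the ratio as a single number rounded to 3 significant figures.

Posterior odds equal prior odds times the likelihood ratio; only the two competing hypotheses matter.
  coupling fatigue: 0.44 × 0.63 × 0.82 × 0.68 = 0.15457
  foundation looseness: 0.38 × 0.88 × 0.72 × 0.08 = 0.019261
Posterior odds = 0.15457 / 0.019261 ≈ 8.02.

8.02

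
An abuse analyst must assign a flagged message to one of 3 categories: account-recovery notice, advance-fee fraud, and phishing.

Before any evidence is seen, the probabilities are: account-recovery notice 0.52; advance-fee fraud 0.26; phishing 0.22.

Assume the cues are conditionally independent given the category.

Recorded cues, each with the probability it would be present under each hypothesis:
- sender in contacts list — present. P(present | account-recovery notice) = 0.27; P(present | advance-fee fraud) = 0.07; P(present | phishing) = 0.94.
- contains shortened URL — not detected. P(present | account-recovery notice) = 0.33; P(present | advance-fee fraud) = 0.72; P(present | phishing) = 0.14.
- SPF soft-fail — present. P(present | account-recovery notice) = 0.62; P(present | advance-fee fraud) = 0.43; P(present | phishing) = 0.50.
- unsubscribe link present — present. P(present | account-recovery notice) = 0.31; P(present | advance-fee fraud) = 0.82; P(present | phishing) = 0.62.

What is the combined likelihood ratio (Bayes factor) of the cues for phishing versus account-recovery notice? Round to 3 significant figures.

7.21

Joint likelihood of the cue pattern under each hypothesis (using 1 − P(present | H) for each absent cue):
  phishing: 0.94 × (1 − 0.14) × 0.50 × 0.62 = 0.2506
  account-recovery notice: 0.27 × (1 − 0.33) × 0.62 × 0.31 = 0.034769
Bayes factor = 0.2506 / 0.034769 ≈ 7.21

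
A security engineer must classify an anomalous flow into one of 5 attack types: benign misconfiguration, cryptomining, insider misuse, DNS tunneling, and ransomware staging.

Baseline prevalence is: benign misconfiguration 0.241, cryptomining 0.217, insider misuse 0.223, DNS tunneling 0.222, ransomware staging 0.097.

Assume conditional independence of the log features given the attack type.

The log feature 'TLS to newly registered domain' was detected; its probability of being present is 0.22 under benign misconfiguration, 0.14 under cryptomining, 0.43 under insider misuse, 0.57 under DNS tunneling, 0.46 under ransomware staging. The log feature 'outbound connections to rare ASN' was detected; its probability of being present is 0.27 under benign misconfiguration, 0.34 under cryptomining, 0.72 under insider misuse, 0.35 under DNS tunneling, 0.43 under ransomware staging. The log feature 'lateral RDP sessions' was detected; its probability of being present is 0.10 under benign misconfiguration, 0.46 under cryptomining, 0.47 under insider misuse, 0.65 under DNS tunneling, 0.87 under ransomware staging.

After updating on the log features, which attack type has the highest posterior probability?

insider misuse

By Bayes' rule with conditional independence, the unnormalized weight for each hypothesis is prior × ∏ likelihoods:
  benign misconfiguration: 0.241 × 0.22 × 0.27 × 0.10 = 0.0014315
  cryptomining: 0.217 × 0.14 × 0.34 × 0.46 = 0.0047514
  insider misuse: 0.223 × 0.43 × 0.72 × 0.47 = 0.032449
  DNS tunneling: 0.222 × 0.57 × 0.35 × 0.65 = 0.028788
  ransomware staging: 0.097 × 0.46 × 0.43 × 0.87 = 0.016692
Normalizing constant Z = 0.0014315 + 0.0047514 + 0.032449 + 0.028788 + 0.016692 = 0.084112.
P(benign misconfiguration | evidence) ≈ 0.0014315 / 0.084112 ≈ 0.017
P(cryptomining | evidence) ≈ 0.0047514 / 0.084112 ≈ 0.056
P(insider misuse | evidence) ≈ 0.032449 / 0.084112 ≈ 0.386
P(DNS tunneling | evidence) ≈ 0.028788 / 0.084112 ≈ 0.342
P(ransomware staging | evidence) ≈ 0.016692 / 0.084112 ≈ 0.198
The largest is 0.386, so insider misuse is most probable.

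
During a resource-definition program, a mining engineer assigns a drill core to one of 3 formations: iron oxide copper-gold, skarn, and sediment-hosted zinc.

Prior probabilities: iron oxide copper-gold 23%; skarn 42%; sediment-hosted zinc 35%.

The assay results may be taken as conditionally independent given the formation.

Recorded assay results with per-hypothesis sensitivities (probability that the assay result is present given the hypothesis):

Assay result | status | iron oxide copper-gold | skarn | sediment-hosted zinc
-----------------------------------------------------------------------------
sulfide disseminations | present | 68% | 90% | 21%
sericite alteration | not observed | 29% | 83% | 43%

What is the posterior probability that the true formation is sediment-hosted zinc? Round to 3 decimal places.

Multiply each prior by the joint likelihood of the assay result pattern (using 1 − P(present | H) for each absent assay result):
  iron oxide copper-gold: 0.23 × 0.68 × (1 − 0.29) = 0.11104
  skarn: 0.42 × 0.90 × (1 − 0.83) = 0.06426
  sediment-hosted zinc: 0.35 × 0.21 × (1 − 0.43) = 0.041895
The unnormalized weights sum to 0.2172.
P(sediment-hosted zinc | evidence) = 0.041895 / 0.2172 ≈ 0.193.

0.193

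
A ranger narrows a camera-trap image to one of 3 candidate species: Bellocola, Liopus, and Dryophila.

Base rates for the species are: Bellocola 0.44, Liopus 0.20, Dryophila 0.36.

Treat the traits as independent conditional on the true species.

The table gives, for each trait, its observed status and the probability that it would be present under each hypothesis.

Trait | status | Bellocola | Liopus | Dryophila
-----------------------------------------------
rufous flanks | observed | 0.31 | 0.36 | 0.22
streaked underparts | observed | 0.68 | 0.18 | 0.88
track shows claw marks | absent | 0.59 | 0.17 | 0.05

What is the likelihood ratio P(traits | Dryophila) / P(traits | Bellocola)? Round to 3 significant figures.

2.13

Joint likelihood of the trait pattern under each hypothesis (using 1 − P(present | H) for each absent trait):
  Dryophila: 0.22 × 0.88 × (1 − 0.05) = 0.18392
  Bellocola: 0.31 × 0.68 × (1 − 0.59) = 0.086428
Bayes factor = 0.18392 / 0.086428 ≈ 2.13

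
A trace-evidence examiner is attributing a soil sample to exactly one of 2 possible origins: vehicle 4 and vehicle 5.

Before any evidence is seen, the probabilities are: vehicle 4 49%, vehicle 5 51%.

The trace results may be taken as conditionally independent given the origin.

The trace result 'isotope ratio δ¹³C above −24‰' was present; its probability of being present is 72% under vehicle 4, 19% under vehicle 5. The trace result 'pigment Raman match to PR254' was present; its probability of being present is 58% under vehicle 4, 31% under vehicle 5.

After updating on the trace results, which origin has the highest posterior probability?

vehicle 4

By Bayes' rule with conditional independence, the unnormalized weight for each hypothesis is prior × ∏ likelihoods:
  vehicle 4: 0.490 × 0.72 × 0.58 = 0.20462
  vehicle 5: 0.510 × 0.19 × 0.31 = 0.030039
Marginal likelihood of the evidence = 0.23466.
P(vehicle 4 | evidence) ≈ 0.20462 / 0.23466 ≈ 0.872
P(vehicle 5 | evidence) ≈ 0.030039 / 0.23466 ≈ 0.128
The largest is 0.872, so vehicle 4 is most probable.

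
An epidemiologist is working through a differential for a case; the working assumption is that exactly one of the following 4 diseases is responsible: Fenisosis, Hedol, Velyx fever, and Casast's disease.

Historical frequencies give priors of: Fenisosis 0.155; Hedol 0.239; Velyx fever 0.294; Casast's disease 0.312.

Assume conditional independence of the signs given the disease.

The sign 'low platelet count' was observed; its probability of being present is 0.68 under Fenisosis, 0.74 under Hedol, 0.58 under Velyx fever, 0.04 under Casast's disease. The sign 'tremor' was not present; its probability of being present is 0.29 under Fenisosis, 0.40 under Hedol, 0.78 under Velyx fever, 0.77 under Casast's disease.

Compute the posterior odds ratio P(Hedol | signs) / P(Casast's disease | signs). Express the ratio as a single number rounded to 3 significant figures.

37.0

Unnormalized posterior weight (prior times the sign likelihoods) for each of the two hypotheses (using 1 − P(present | H) for each absent sign):
  Hedol: 0.239 × 0.74 × (1 − 0.40) = 0.10612
  Casast's disease: 0.312 × 0.04 × (1 − 0.77) = 0.0028704
Odds(Hedol : Casast's disease) = 0.10612 / 0.0028704 ≈ 37.0.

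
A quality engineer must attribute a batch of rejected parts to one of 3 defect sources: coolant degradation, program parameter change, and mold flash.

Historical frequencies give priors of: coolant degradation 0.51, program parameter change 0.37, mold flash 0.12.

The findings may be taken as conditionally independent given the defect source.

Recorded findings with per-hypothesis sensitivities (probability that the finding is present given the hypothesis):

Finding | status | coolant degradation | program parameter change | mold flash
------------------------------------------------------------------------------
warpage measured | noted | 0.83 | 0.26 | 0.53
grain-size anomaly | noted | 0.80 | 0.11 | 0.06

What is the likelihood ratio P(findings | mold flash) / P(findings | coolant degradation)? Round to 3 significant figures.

0.0479

Take the product of per-finding likelihoods under each hypothesis, then divide.
  mold flash: 0.53 × 0.06 = 0.0318
  coolant degradation: 0.83 × 0.80 = 0.664
Bayes factor = 0.0318 / 0.664 ≈ 0.0479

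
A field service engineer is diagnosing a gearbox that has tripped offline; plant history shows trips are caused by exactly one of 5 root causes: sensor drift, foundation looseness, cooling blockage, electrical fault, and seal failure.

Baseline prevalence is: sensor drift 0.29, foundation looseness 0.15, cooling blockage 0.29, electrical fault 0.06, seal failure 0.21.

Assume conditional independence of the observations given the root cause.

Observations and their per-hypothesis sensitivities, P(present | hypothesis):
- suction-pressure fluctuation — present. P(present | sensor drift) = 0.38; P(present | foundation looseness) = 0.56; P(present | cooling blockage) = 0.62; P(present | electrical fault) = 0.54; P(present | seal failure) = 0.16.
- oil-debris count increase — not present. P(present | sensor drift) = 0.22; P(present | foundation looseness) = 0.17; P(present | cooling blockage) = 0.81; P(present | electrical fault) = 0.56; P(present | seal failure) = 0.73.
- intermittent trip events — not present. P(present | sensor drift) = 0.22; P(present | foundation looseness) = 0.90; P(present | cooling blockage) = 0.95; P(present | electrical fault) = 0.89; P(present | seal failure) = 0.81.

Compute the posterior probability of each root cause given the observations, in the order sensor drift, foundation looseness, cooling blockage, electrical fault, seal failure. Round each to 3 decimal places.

0.848, 0.088, 0.022, 0.020, 0.022

By Bayes' rule with conditional independence, the unnormalized weight for each hypothesis is prior × ∏ likelihoods (using 1 − P(present | H) for each absent observation):
  sensor drift: 0.29 × 0.38 × (1 − 0.22) × (1 − 0.22) = 0.067046
  foundation looseness: 0.15 × 0.56 × (1 − 0.17) × (1 − 0.90) = 0.006972
  cooling blockage: 0.29 × 0.62 × (1 − 0.81) × (1 − 0.95) = 0.0017081
  electrical fault: 0.06 × 0.54 × (1 − 0.56) × (1 − 0.89) = 0.0015682
  seal failure: 0.21 × 0.16 × (1 − 0.73) × (1 − 0.81) = 0.0017237
Marginal likelihood of the evidence = 0.079018.
P(sensor drift | evidence) = 0.067046 / 0.079018 ≈ 0.848
P(foundation looseness | evidence) = 0.006972 / 0.079018 ≈ 0.088
P(cooling blockage | evidence) = 0.0017081 / 0.079018 ≈ 0.022
P(electrical fault | evidence) = 0.0015682 / 0.079018 ≈ 0.020
P(seal failure | evidence) = 0.0017237 / 0.079018 ≈ 0.022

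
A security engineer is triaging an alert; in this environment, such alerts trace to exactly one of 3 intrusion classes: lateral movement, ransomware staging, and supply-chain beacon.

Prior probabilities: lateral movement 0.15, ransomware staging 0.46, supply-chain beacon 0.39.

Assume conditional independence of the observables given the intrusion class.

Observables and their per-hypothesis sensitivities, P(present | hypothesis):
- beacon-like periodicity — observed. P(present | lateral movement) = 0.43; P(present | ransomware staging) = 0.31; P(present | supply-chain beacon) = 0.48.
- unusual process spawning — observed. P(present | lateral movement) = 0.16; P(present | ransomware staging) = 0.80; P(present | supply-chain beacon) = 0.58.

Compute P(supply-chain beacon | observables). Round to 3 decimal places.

0.466

For each hypothesis, the unnormalized posterior weight is prior × product of the observable likelihoods:
  lateral movement: 0.15 × 0.43 × 0.16 = 0.01032
  ransomware staging: 0.46 × 0.31 × 0.80 = 0.11408
  supply-chain beacon: 0.39 × 0.48 × 0.58 = 0.10858
The unnormalized weights sum to 0.23298.
P(supply-chain beacon | evidence) = 0.10858 / 0.23298 ≈ 0.466.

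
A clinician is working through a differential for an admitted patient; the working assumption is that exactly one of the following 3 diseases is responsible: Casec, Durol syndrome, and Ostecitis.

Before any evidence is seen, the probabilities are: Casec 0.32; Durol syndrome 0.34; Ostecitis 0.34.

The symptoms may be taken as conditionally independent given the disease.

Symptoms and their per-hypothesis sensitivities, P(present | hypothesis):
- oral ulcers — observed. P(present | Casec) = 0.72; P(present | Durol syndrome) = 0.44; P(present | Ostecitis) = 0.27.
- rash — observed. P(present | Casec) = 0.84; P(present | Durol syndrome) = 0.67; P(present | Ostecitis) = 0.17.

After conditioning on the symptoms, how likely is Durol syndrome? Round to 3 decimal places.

For each hypothesis, the unnormalized posterior weight is prior × product of the symptom likelihoods:
  Casec: 0.32 × 0.72 × 0.84 = 0.19354
  Durol syndrome: 0.34 × 0.44 × 0.67 = 0.10023
  Ostecitis: 0.34 × 0.27 × 0.17 = 0.015606
Marginal likelihood of the evidence = 0.30937.
P(Durol syndrome | evidence) = 0.10023 / 0.30937 ≈ 0.324.

0.324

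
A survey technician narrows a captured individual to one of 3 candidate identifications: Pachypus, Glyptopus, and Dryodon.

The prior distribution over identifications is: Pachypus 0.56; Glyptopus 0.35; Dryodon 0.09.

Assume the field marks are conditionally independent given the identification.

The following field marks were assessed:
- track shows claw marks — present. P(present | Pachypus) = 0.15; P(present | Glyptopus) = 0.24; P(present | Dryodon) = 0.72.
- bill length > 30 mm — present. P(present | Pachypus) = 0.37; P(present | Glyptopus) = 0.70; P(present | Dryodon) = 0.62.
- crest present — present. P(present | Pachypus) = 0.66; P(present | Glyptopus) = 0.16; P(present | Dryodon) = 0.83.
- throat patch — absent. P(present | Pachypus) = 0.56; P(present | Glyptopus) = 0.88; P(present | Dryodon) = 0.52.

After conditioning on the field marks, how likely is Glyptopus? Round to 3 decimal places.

By Bayes' rule with conditional independence, the unnormalized weight for each hypothesis is prior × ∏ likelihoods (using 1 − P(present | H) for each absent field mark):
  Pachypus: 0.56 × 0.15 × 0.37 × 0.66 × (1 − 0.56) = 0.0090256
  Glyptopus: 0.35 × 0.24 × 0.70 × 0.16 × (1 − 0.88) = 0.001129
  Dryodon: 0.09 × 0.72 × 0.62 × 0.83 × (1 − 0.52) = 0.016006
Normalizing constant Z = 0.0090256 + 0.001129 + 0.016006 = 0.026161.
P(Glyptopus | evidence) = 0.001129 / 0.026161 ≈ 0.043.

0.043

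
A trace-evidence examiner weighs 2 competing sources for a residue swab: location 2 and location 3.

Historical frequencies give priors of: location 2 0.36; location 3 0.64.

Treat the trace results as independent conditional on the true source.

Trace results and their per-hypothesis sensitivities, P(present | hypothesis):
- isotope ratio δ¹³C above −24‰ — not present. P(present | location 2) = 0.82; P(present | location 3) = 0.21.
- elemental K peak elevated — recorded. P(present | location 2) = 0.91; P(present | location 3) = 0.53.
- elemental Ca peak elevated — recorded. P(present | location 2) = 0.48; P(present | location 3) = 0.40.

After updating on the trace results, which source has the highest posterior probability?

location 3

Multiply each prior by the joint likelihood of the trace result pattern (using 1 − P(present | H) for each absent trace result):
  location 2: 0.36 × (1 − 0.82) × 0.91 × 0.48 = 0.028305
  location 3: 0.64 × (1 − 0.21) × 0.53 × 0.40 = 0.10719
The unnormalized weights sum to 0.13549.
P(location 2 | evidence) ≈ 0.028305 / 0.13549 ≈ 0.209
P(location 3 | evidence) ≈ 0.10719 / 0.13549 ≈ 0.791
The largest is 0.791, so location 3 is most probable.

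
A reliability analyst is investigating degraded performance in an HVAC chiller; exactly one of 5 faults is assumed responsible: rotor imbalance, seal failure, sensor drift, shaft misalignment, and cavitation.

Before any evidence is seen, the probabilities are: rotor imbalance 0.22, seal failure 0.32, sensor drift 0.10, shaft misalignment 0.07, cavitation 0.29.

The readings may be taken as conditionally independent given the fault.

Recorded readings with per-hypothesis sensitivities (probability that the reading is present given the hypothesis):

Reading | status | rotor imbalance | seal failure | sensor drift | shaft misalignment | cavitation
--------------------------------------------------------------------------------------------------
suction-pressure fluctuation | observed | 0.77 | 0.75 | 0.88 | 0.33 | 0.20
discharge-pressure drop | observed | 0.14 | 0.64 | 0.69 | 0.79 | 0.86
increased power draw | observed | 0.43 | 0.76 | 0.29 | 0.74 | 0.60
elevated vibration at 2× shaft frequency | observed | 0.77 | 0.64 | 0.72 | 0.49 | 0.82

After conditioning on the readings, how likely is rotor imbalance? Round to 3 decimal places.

Multiply each prior by the joint likelihood of the reading pattern:
  rotor imbalance: 0.22 × 0.77 × 0.14 × 0.43 × 0.77 = 0.0078524
  seal failure: 0.32 × 0.75 × 0.64 × 0.76 × 0.64 = 0.074711
  sensor drift: 0.10 × 0.88 × 0.69 × 0.29 × 0.72 = 0.012678
  shaft misalignment: 0.07 × 0.33 × 0.79 × 0.74 × 0.49 = 0.0066171
  cavitation: 0.29 × 0.20 × 0.86 × 0.60 × 0.82 = 0.024541
Normalizing constant Z = 0.0078524 + 0.074711 + 0.012678 + 0.0066171 + 0.024541 = 0.1264.
P(rotor imbalance | evidence) = 0.0078524 / 0.1264 ≈ 0.062.

0.062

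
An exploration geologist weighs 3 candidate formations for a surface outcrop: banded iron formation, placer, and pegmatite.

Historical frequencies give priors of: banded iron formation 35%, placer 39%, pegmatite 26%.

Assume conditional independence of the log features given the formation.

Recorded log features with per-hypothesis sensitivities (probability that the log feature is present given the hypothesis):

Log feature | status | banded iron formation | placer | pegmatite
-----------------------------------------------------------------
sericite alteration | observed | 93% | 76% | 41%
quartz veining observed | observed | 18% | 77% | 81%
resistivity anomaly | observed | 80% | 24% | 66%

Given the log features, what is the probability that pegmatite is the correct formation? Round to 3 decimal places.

0.359

By Bayes' rule with conditional independence, the unnormalized weight for each hypothesis is prior × ∏ likelihoods:
  banded iron formation: 0.35 × 0.93 × 0.18 × 0.80 = 0.046872
  placer: 0.39 × 0.76 × 0.77 × 0.24 = 0.054775
  pegmatite: 0.26 × 0.41 × 0.81 × 0.66 = 0.056988
The unnormalized weights sum to 0.15864.
P(pegmatite | evidence) = 0.056988 / 0.15864 ≈ 0.359.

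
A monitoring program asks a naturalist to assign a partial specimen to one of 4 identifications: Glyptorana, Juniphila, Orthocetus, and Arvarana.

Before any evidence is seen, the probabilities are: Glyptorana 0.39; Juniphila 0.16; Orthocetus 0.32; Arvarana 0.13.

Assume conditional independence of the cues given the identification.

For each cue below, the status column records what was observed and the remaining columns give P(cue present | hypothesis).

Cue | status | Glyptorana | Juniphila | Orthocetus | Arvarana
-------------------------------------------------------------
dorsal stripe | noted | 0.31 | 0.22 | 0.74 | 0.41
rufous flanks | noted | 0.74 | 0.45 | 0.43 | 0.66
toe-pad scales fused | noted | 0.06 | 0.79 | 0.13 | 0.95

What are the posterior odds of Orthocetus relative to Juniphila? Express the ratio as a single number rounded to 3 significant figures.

Posterior odds equal prior odds times the likelihood ratio; only the two competing hypotheses matter.
  Orthocetus: 0.32 × 0.74 × 0.43 × 0.13 = 0.013237
  Juniphila: 0.16 × 0.22 × 0.45 × 0.79 = 0.012514
Odds(Orthocetus : Juniphila) = 0.013237 / 0.012514 ≈ 1.06.

1.06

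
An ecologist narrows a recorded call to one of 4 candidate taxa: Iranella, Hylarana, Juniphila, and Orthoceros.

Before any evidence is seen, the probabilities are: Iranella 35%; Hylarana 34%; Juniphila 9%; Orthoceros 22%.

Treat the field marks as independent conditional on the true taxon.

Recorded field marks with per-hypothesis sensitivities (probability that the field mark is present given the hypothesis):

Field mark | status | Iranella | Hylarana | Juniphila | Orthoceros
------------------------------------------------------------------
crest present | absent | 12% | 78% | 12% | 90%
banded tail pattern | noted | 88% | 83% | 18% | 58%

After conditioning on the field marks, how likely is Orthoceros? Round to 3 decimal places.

For each hypothesis, the unnormalized posterior weight is prior × product of the field mark likelihoods (using 1 − P(present | H) for each absent field mark):
  Iranella: 0.35 × (1 − 0.12) × 0.88 = 0.27104
  Hylarana: 0.34 × (1 − 0.78) × 0.83 = 0.062084
  Juniphila: 0.09 × (1 − 0.12) × 0.18 = 0.014256
  Orthoceros: 0.22 × (1 − 0.90) × 0.58 = 0.01276
Normalizing constant Z = 0.27104 + 0.062084 + 0.014256 + 0.01276 = 0.36014.
P(Orthoceros | evidence) = 0.01276 / 0.36014 ≈ 0.035.

0.035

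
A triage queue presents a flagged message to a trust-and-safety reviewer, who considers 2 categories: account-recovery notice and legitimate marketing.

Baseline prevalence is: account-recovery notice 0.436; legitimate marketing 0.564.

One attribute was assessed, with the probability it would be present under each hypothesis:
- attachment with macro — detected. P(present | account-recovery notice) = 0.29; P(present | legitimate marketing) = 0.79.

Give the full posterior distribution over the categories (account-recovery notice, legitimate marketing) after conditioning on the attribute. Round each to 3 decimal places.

0.221, 0.779

By Bayes' rule, the unnormalized weight for each hypothesis is prior × likelihood:
  account-recovery notice: 0.436 × 0.29 = 0.12644
  legitimate marketing: 0.564 × 0.79 = 0.44556
Marginal likelihood of the evidence = 0.572.
P(account-recovery notice | evidence) = 0.12644 / 0.572 ≈ 0.221
P(legitimate marketing | evidence) = 0.44556 / 0.572 ≈ 0.779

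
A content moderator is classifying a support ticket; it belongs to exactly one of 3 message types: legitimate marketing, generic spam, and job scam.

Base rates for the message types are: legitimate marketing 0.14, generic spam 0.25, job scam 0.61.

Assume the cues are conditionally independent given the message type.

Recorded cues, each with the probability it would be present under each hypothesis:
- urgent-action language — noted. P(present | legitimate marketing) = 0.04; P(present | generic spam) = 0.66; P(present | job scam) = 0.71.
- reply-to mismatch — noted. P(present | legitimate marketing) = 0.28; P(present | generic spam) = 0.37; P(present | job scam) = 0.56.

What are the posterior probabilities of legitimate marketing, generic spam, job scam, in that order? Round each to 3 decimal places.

0.005, 0.200, 0.795

For each hypothesis, the unnormalized posterior weight is prior × product of the cue likelihoods:
  legitimate marketing: 0.14 × 0.04 × 0.28 = 0.001568
  generic spam: 0.25 × 0.66 × 0.37 = 0.06105
  job scam: 0.61 × 0.71 × 0.56 = 0.24254
The unnormalized weights sum to 0.30515.
P(legitimate marketing | evidence) = 0.001568 / 0.30515 ≈ 0.005
P(generic spam | evidence) = 0.06105 / 0.30515 ≈ 0.200
P(job scam | evidence) = 0.24254 / 0.30515 ≈ 0.795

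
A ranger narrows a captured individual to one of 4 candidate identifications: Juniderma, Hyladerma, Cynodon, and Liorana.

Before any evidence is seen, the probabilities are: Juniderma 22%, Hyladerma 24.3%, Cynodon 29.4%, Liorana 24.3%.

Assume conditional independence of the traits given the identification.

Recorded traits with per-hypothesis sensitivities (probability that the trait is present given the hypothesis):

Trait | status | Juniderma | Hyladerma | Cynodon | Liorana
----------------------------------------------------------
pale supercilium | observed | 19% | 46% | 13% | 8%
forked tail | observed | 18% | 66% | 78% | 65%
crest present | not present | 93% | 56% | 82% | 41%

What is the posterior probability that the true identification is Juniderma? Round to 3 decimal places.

0.011

Multiply each prior by the joint likelihood of the trait pattern (using 1 − P(present | H) for each absent trait):
  Juniderma: 0.220 × 0.19 × 0.18 × (1 − 0.93) = 0.00052668
  Hyladerma: 0.243 × 0.46 × 0.66 × (1 − 0.56) = 0.032461
  Cynodon: 0.294 × 0.13 × 0.78 × (1 − 0.82) = 0.0053661
  Liorana: 0.243 × 0.08 × 0.65 × (1 − 0.41) = 0.0074552
The unnormalized weights sum to 0.045809.
P(Juniderma | evidence) = 0.00052668 / 0.045809 ≈ 0.011.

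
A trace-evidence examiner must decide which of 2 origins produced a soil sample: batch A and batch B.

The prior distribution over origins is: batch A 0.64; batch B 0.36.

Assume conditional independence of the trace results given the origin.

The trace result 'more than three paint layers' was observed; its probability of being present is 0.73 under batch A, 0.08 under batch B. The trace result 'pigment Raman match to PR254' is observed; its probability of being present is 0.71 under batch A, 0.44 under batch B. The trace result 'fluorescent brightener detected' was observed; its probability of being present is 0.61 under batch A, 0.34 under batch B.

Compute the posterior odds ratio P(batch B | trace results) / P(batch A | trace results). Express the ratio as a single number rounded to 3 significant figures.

Posterior odds equal prior odds times the likelihood ratio; only the two competing hypotheses matter.
  batch B: 0.36 × 0.08 × 0.44 × 0.34 = 0.0043085
  batch A: 0.64 × 0.73 × 0.71 × 0.61 = 0.20234
Posterior odds = 0.0043085 / 0.20234 ≈ 0.0213.

0.0213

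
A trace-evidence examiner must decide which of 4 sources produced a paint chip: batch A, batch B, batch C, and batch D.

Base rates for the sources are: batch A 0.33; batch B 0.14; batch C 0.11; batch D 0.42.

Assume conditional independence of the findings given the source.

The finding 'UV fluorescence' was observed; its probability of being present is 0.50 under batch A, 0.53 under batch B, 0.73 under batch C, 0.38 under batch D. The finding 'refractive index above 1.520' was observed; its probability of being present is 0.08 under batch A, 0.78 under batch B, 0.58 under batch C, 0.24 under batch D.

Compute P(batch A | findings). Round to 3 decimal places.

For each hypothesis, the unnormalized posterior weight is prior × product of the finding likelihoods:
  batch A: 0.33 × 0.50 × 0.08 = 0.0132
  batch B: 0.14 × 0.53 × 0.78 = 0.057876
  batch C: 0.11 × 0.73 × 0.58 = 0.046574
  batch D: 0.42 × 0.38 × 0.24 = 0.038304
The unnormalized weights sum to 0.15595.
P(batch A | evidence) = 0.0132 / 0.15595 ≈ 0.085.

0.085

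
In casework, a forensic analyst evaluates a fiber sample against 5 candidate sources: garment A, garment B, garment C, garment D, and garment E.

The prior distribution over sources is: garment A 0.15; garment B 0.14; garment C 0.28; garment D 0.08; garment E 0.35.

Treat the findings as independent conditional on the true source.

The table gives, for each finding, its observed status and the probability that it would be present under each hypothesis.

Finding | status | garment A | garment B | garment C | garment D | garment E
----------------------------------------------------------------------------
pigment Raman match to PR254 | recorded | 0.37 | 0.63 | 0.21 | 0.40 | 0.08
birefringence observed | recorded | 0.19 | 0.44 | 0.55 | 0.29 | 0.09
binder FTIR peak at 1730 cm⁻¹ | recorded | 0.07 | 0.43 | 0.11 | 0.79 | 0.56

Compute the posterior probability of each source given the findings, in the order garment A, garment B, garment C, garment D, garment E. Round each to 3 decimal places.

By Bayes' rule with conditional independence, the unnormalized weight for each hypothesis is prior × ∏ likelihoods:
  garment A: 0.15 × 0.37 × 0.19 × 0.07 = 0.00073815
  garment B: 0.14 × 0.63 × 0.44 × 0.43 = 0.016687
  garment C: 0.28 × 0.21 × 0.55 × 0.11 = 0.0035574
  garment D: 0.08 × 0.40 × 0.29 × 0.79 = 0.0073312
  garment E: 0.35 × 0.08 × 0.09 × 0.56 = 0.0014112
Normalizing constant Z = 0.00073815 + 0.016687 + 0.0035574 + 0.0073312 + 0.0014112 = 0.029725.
P(garment A | evidence) = 0.00073815 / 0.029725 ≈ 0.025
P(garment B | evidence) = 0.016687 / 0.029725 ≈ 0.561
P(garment C | evidence) = 0.0035574 / 0.029725 ≈ 0.120
P(garment D | evidence) = 0.0073312 / 0.029725 ≈ 0.247
P(garment E | evidence) = 0.0014112 / 0.029725 ≈ 0.047

0.025, 0.561, 0.120, 0.247, 0.047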